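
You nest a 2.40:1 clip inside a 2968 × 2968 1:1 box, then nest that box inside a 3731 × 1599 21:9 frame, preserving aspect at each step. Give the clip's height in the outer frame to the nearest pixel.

666 px

First fit — 2.40:1 into 2968×2968 spans the width: 2968.00 × 1236.67.
The 1:1 canvas is height-limited in 3731×1599, giving 1599.00 × 1599.00; scale factor 0.5387.
The clip scales with it: height 1236.67 × 0.5387 ≈ 666.25.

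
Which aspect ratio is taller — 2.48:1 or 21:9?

21:9

2.48 and 21:9 = 2.333; 2.48 > 2.333. The smaller width-to-height ratio is the taller frame.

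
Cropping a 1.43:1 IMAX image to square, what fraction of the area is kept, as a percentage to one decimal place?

The height stays; only width is cut (since square is narrower than 1.43:1 IMAX).
(1.000)/(1.430) ≈ 0.699 of the area survives.

69.9%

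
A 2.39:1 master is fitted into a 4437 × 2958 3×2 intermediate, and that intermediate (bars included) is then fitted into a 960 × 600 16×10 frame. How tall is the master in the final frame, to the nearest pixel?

Inside the 4437×2958 canvas the master is width-limited at 4437.00 × 1856.49.
Second fit — the 3×2 canvas into 960×600 spans the height: 900.00 × 600.00 (×0.2028 from 4437×2958).
The master scales with it: height 1856.49 × 0.2028 ≈ 376.57.

377 px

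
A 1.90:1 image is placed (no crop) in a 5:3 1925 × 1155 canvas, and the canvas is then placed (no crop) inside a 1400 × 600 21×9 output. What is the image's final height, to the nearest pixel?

526 px

First fit — 1.90:1 into 1925×1155 spans the width: 1925.00 × 1013.16.
Second fit — the 5:3 canvas into 1400×600 spans the height: 1000.00 × 600.00 (×0.5195 from 1925×1155).
Applying the same ×0.5195: 1013.16 → 526.32.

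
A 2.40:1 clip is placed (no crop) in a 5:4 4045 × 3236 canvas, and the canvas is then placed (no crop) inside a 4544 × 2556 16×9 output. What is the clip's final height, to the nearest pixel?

1331 px

Inside the 4045×3236 canvas the clip is width-limited at 4045.00 × 1685.42.
The 5:4 canvas is height-limited in 4544×2556, giving 3195.00 × 2556.00; scale factor 0.7899.
The clip scales with it: height 1685.42 × 0.7899 ≈ 1331.25.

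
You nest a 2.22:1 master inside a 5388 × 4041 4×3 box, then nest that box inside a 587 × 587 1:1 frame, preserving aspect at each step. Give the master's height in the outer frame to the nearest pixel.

2.22:1 in 5388×4041: fills the width, so the master is 5388.00 × 2427.03.
Second fit — the 4×3 canvas into 587×587 spans the width: 587.00 × 440.25 (×0.1089 from 5388×4041).
Applying the same ×0.1089: 2427.03 → 264.41.

264 px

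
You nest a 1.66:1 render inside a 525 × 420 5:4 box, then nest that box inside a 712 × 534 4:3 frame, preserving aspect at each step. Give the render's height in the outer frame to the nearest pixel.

402 px

First fit — 1.66:1 into 525×420 spans the width: 525.00 × 316.27.
The 5:4 canvas is height-limited in 712×534, giving 667.50 × 534.00; scale factor 1.2714.
The render scales with it: height 316.27 × 1.2714 ≈ 402.11.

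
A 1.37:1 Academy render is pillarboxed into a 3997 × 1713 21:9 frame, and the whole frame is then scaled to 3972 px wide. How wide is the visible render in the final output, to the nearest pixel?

In the 3997×1713 frame the render fills the height: width = 1713 × 1.370 ≈ 2346.81 px.
The frame scales by 3972/3997 = 0.9937; 2346.81 × 0.9937 ≈ 2332.13 px.

2332 px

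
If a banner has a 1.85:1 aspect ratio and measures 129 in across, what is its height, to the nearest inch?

129 / 1.850 = 69.73.

70 in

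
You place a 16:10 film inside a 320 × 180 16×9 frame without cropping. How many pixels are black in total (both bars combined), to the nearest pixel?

5760 pixels

Since 1.600 < 1.778, the film is height-limited.
That makes the image 288.0000 px wide (180 × 16/10).
320 − 288.0000 = 32.0000 px of bars.
That's 32.0000 × 180 ≈ 5760 black pixels.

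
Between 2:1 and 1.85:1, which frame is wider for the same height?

2 and 1.85; 2 > 1.85.

2:1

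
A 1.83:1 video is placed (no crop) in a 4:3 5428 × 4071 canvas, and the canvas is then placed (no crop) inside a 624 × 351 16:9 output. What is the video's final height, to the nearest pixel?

First fit — 1.83:1 into 5428×4071 spans the width: 5428.00 × 2966.12.
The 4:3 canvas is height-limited in 624×351, giving 468.00 × 351.00; scale factor 0.0862.
So the video's height is 2966.12 × 0.0862 ≈ 255.74.

256 px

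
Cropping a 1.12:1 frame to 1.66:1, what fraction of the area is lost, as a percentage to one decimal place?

32.5%

Going from 1.12:1 to 1.66:1 means cutting height while keeping width.
(1.120)/(1.660) ≈ 0.675 of the area survives, leaving 32.53% discarded.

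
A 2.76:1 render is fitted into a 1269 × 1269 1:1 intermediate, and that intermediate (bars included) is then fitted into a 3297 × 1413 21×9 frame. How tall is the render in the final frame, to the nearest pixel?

First fit — 2.76:1 into 1269×1269 spans the width: 1269.00 × 459.78.
Second fit — the 1:1 canvas into 3297×1413 spans the height: 1413.00 × 1413.00 (×1.1135 from 1269×1269).
The render scales with it: height 459.78 × 1.1135 ≈ 511.96.

512 px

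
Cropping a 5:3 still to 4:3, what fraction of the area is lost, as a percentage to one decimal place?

20.0%

4:3 is narrower than 5:3, so the crop keeps the full height and trims the width.
Area ratio = (1.333)/(1.667) = 80.00%; the remaining 20.00% is cropped out.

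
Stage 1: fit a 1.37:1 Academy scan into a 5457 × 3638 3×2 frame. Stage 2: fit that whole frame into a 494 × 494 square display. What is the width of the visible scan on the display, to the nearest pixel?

451 px

Inside the 5457×3638 canvas the scan is height-limited at 4984.06 × 3638.00.
The 3×2 canvas is width-limited in 494×494, giving 494.00 × 329.33; scale factor 0.0905.
So the scan's width is 4984.06 × 0.0905 ≈ 451.19.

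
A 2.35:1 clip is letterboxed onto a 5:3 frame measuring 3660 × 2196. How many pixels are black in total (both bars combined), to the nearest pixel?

2.35:1 is wider than 5:3, so it spans the full width.
The clip is 3660 / 2.350 ≈ 1557.4468 px tall.
Leftover height: 2196 − 1557.4468 = 638.5532 px.
Across the 3660-px span: 638.5532 × 3660 ≈ 2337105 px.

2337105 pixels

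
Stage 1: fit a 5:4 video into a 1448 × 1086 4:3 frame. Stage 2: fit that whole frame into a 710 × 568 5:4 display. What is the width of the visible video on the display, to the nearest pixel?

666 px

Inside the 1448×1086 canvas the video is height-limited at 1357.50 × 1086.00.
The 4:3 canvas is width-limited in 710×568, giving 710.00 × 532.50; scale factor 0.4903.
The video scales with it: width 1357.50 × 0.4903 ≈ 665.62.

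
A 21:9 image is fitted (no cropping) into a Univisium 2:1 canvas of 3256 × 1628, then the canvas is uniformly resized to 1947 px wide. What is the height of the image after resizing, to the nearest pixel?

Fitted into 3256×1628, the image spans the width; its height is 3256 × 9/21 ≈ 1395.43 px.
The frame scales by 1947/3256 = 0.5980; 1395.43 × 0.5980 ≈ 834.43 px.

834 px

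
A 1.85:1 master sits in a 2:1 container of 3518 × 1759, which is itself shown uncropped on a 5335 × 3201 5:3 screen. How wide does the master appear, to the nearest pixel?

4935 px

First fit — 1.85:1 into 3518×1759 spans the height: 3254.15 × 1759.00.
Second fit — the 2:1 canvas into 5335×3201 spans the width: 5335.00 × 2667.50 (×1.5165 from 3518×1759).
So the master's width is 3254.15 × 1.5165 ≈ 4934.88.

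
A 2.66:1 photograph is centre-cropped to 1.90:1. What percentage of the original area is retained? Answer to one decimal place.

1.90:1 is narrower than 2.66:1, so the crop keeps the full height and trims the width.
Area ratio = (1.900)/(2.660) = 71.43% retained.

71.4%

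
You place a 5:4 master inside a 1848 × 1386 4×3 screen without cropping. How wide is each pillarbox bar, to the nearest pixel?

58 px

Since 1.250 < 1.333, the master is height-limited.
That makes the image 1732.50 px wide (1386 × 5/4).
Black = 1848 − 1732.50 = 115.50 px, or 57.75 per bar.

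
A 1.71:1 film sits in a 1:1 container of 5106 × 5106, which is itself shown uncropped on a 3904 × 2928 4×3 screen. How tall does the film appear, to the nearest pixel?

1.71:1 in 5106×5106: fills the width, so the film is 5106.00 × 2985.96.
The 1:1 canvas is height-limited in 3904×2928, giving 2928.00 × 2928.00; scale factor 0.5734.
The film scales with it: height 2985.96 × 0.5734 ≈ 1712.28.

1712 px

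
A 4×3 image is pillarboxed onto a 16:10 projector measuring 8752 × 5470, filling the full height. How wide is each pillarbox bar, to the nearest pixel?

729 px

Content width = 5470 × 4/3 ≈ 7293.33 px.
Black = 8752 − 7293.33 = 1458.67 px, or 729.33 per bar.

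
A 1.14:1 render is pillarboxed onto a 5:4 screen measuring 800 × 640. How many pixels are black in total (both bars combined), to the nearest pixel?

1.14:1 is narrower than 5:4, so it spans the full height.
The render is 640 × 1.140 ≈ 729.6000 px wide.
Black = 800 − 729.6000 = 70.4000 px.
That's 70.4000 × 640 ≈ 45056 black pixels.

45056 pixels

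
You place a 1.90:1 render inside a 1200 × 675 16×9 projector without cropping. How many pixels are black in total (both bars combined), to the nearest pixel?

52105 pixels

1.90:1 (1.900) > 16×9 (1.778), so the render fills the width.
Content height = 1200 / 1.900 ≈ 631.5789 px.
675 − 631.5789 = 43.4211 px of bars.
Bar area = 43.4211 × 1200 ≈ 52105 px.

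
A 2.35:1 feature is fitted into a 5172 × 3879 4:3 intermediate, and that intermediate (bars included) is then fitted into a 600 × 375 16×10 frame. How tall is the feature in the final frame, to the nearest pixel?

213 px

2.35:1 in 5172×3879: fills the width, so the feature is 5172.00 × 2200.85.
4:3 in 600×375: fills the height, so the intermediate becomes 500.00 × 375.00 — a scale of ×0.0967.
The feature scales with it: height 2200.85 × 0.0967 ≈ 212.77.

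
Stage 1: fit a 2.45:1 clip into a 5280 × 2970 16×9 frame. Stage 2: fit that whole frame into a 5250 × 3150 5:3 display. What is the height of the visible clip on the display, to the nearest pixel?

2.45:1 in 5280×2970: fills the width, so the clip is 5280.00 × 2155.10.
Second fit — the 16×9 canvas into 5250×3150 spans the width: 5250.00 × 2953.12 (×0.9943 from 5280×2970).
Applying the same ×0.9943: 2155.10 → 2142.86.

2143 px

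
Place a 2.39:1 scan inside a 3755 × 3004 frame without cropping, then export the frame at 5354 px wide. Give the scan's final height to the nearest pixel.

2240 px

In the 3755×3004 frame the scan fills the width: height = 3755 / 2.390 ≈ 1571.13 px.
Resizing to 5354 px wide multiplies everything by 1.4258: 1571.13 → 2240.17 px.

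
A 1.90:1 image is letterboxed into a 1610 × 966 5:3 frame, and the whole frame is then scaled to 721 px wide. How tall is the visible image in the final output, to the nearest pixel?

379 px

In the 1610×966 frame the image fills the width: height = 1610 / 1.900 ≈ 847.37 px.
Scaling 1610 → 721 is ×0.4478, so the height becomes 847.37 × 0.4478 ≈ 379.47 px.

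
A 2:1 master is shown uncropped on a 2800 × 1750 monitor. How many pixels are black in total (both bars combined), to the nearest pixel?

980000 pixels

Since 2.000 > 1.600, the master is width-limited.
The master is 2800 × 1/2 ≈ 1400.0000 px tall.
Leftover height: 1750 − 1400.0000 = 350.0000 px.
That's 350.0000 × 2800 ≈ 980000 black pixels.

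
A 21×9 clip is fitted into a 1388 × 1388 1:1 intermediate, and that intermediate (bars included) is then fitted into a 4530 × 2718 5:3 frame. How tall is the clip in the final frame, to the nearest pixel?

Inside the 1388×1388 canvas the clip is width-limited at 1388.00 × 594.86.
Second fit — the 1:1 canvas into 4530×2718 spans the height: 2718.00 × 2718.00 (×1.9582 from 1388×1388).
So the clip's height is 594.86 × 1.9582 ≈ 1164.86.

1165 px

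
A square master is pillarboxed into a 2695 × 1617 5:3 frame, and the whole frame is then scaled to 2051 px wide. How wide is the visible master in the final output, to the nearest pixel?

1231 px

In the 2695×1617 frame the master fills the height: width = 1617 × 1/1 ≈ 1617.00 px.
Resizing to 2051 px wide multiplies everything by 0.7610: 1617.00 → 1230.60 px.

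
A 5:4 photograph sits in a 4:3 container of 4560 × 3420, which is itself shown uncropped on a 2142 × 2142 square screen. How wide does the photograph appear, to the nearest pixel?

Inside the 4560×3420 canvas the photograph is height-limited at 4275.00 × 3420.00.
Second fit — the 4:3 canvas into 2142×2142 spans the width: 2142.00 × 1606.50 (×0.4697 from 4560×3420).
The photograph scales with it: width 4275.00 × 0.4697 ≈ 2008.12.

2008 px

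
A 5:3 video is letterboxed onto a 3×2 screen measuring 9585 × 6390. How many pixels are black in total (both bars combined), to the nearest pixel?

5:3 is wider than 3×2, so it spans the full width.
The video is 9585 × 3/5 ≈ 5751.0000 px tall.
Leftover height: 6390 − 5751.0000 = 639.0000 px.
Across the 9585-px span: 639.0000 × 9585 ≈ 6124815 px.

6124815 pixels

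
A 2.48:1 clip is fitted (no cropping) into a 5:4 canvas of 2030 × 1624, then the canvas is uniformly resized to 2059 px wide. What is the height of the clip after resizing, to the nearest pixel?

830 px

Fitted into 2030×1624, the clip spans the width; its height is 2030 / 2.480 ≈ 818.55 px.
Scaling 2030 → 2059 is ×1.0143, so the height becomes 818.55 × 1.0143 ≈ 830.24 px.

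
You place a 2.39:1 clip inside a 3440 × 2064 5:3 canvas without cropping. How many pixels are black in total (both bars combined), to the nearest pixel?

2148863 pixels

Since 2.390 > 1.667, the clip is width-limited.
Content height = 3440 / 2.390 ≈ 1439.3305 px.
Black = 2064 − 1439.3305 = 624.6695 px.
Bar area = 624.6695 × 3440 ≈ 2148863 px.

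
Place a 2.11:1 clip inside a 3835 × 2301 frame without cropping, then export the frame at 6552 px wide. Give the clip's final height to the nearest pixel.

3105 px

Fitted into 3835×2301, the clip spans the width; its height is 3835 / 2.110 ≈ 1817.54 px.
Resizing to 6552 px wide multiplies everything by 1.7085: 1817.54 → 3105.21 px.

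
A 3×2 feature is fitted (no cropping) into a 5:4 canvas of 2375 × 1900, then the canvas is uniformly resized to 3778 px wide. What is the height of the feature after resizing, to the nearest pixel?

2519 px

At 2375×1900 the feature is width-limited, so height = 2375 × 2/3 ≈ 1583.33 px.
Scaling 2375 → 3778 is ×1.5907, so the height becomes 1583.33 × 1.5907 ≈ 2518.67 px.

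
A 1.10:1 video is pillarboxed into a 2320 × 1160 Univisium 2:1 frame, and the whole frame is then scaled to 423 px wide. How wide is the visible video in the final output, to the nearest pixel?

Fitted into 2320×1160, the video spans the height; its width is 1160 × 1.100 ≈ 1276.00 px.
The frame scales by 423/2320 = 0.1823; 1276.00 × 0.1823 ≈ 232.65 px.

233 px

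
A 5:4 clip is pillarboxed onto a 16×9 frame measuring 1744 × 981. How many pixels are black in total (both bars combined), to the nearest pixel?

507913 pixels

5:4 is narrower than 16×9, so it spans the full height.
Content width = 981 × 5/4 ≈ 1226.2500 px.
Black = 1744 − 1226.2500 = 517.7500 px.
Bar area = 517.7500 × 981 ≈ 507913 px.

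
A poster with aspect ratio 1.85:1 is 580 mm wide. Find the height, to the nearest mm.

580 / 1.850 = 313.51.

314 mm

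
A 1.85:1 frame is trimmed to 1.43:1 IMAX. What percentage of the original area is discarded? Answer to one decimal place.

The height stays; only width is cut (since 1.43:1 IMAX is narrower than 1.85:1).
Area ratio = (1.430)/(1.850) = 77.30%; the remaining 22.70% is cropped out.

22.7%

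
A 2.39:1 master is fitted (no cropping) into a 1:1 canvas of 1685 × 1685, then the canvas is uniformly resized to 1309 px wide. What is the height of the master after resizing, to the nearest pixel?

In the 1685×1685 frame the master fills the width: height = 1685 / 2.390 ≈ 705.02 px.
The frame scales by 1309/1685 = 0.7769; 705.02 × 0.7769 ≈ 547.70 px.

548 px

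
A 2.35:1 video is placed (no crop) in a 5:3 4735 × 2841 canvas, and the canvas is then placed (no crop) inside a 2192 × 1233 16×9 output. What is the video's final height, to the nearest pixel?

First fit — 2.35:1 into 4735×2841 spans the width: 4735.00 × 2014.89.
The 5:3 canvas is height-limited in 2192×1233, giving 2055.00 × 1233.00; scale factor 0.4340.
So the video's height is 2014.89 × 0.4340 ≈ 874.47.

874 px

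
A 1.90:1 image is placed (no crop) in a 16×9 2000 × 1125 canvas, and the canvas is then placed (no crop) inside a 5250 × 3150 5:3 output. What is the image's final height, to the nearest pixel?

First fit — 1.90:1 into 2000×1125 spans the width: 2000.00 × 1052.63.
The 16×9 canvas is width-limited in 5250×3150, giving 5250.00 × 2953.12; scale factor 2.6250.
The image scales with it: height 1052.63 × 2.6250 ≈ 2763.16.

2763 px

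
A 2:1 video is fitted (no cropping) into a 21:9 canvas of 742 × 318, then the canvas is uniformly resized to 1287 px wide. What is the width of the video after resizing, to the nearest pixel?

1103 px

In the 742×318 frame the video fills the height: width = 318 × 2/1 ≈ 636.00 px.
Scaling 742 → 1287 is ×1.7345, so the width becomes 636.00 × 1.7345 ≈ 1103.14 px.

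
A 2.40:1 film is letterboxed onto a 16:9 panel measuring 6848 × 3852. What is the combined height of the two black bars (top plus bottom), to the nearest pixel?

Since 2.400 > 1.778, the film is width-limited.
That makes the image 2853.33 px tall (6848 / 2.400).
Black = 3852 − 2853.33 = 998.67 px.

999 px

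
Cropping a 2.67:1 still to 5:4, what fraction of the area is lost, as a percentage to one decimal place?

5:4 is narrower than 2.67:1, so the crop keeps the full height and trims the width.
(1.250)/(2.670) ≈ 0.468 of the area survives, leaving 53.18% discarded.

53.2%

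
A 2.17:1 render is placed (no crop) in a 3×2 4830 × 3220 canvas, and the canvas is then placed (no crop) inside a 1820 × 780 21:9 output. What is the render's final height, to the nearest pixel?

539 px

Inside the 4830×3220 canvas the render is width-limited at 4830.00 × 2225.81.
The 3×2 canvas is height-limited in 1820×780, giving 1170.00 × 780.00; scale factor 0.2422.
The render scales with it: height 2225.81 × 0.2422 ≈ 539.17.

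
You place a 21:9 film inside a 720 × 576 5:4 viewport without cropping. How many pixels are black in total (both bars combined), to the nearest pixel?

192549 pixels

21:9 (2.333) > 5:4 (1.250), so the film fills the width.
Content height = 720 × 9/21 ≈ 308.5714 px.
Black = 576 − 308.5714 = 267.4286 px.
Bar area = 267.4286 × 720 ≈ 192549 px.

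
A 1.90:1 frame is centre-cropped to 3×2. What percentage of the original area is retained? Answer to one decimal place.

78.9%

3×2 is narrower than 1.90:1, so the crop keeps the full height and trims the width.
(1.500)/(1.900) ≈ 0.789 of the area survives.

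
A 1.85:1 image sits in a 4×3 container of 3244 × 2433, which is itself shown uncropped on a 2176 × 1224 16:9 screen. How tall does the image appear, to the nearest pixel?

First fit — 1.85:1 into 3244×2433 spans the width: 3244.00 × 1753.51.
The 4×3 canvas is height-limited in 2176×1224, giving 1632.00 × 1224.00; scale factor 0.5031.
The image scales with it: height 1753.51 × 0.5031 ≈ 882.16.

882 px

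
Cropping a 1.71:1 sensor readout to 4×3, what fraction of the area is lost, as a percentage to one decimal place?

Going from 1.71:1 to 4×3 means cutting width while keeping height.
Fraction kept = (1.333)/(1.710) ≈ 77.97%, so 22.03% is lost.

22.0%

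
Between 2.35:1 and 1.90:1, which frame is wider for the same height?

2.35 and 1.9; 2.35 > 1.9.

2.35:1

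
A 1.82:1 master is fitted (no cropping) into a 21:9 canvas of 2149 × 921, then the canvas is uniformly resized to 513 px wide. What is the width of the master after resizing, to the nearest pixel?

Fitted into 2149×921, the master spans the height; its width is 921 × 1.820 ≈ 1676.22 px.
Resizing to 513 px wide multiplies everything by 0.2387: 1676.22 → 400.14 px.

400 px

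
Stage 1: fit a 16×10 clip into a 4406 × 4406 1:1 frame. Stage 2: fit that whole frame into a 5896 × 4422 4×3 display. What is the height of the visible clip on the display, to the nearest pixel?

2764 px

First fit — 16×10 into 4406×4406 spans the width: 4406.00 × 2753.75.
The 1:1 canvas is height-limited in 5896×4422, giving 4422.00 × 4422.00; scale factor 1.0036.
The clip scales with it: height 2753.75 × 1.0036 ≈ 2763.75.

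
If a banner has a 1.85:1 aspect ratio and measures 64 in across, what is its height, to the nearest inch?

35 in

64 / 1.850 = 34.59.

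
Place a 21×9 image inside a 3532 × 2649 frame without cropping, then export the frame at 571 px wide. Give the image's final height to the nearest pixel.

245 px

In the 3532×2649 frame the image fills the width: height = 3532 × 9/21 ≈ 1513.71 px.
Scaling 3532 → 571 is ×0.1617, so the height becomes 1513.71 × 0.1617 ≈ 244.71 px.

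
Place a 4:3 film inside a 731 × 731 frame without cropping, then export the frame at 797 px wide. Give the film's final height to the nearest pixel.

598 px

At 731×731 the film is width-limited, so height = 731 × 3/4 ≈ 548.25 px.
Resizing to 797 px wide multiplies everything by 1.0903: 548.25 → 597.75 px.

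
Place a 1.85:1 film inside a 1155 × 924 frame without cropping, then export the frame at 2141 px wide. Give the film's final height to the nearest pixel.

1157 px

At 1155×924 the film is width-limited, so height = 1155 / 1.850 ≈ 624.32 px.
The frame scales by 2141/1155 = 1.8537; 624.32 × 1.8537 ≈ 1157.30 px.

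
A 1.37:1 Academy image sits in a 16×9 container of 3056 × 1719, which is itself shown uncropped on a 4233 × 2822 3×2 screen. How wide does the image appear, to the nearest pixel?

3262 px

1.37:1 Academy in 3056×1719: fills the height, so the image is 2355.03 × 1719.00.
The 16×9 canvas is width-limited in 4233×2822, giving 4233.00 × 2381.06; scale factor 1.3851.
The image scales with it: width 2355.03 × 1.3851 ≈ 3262.06.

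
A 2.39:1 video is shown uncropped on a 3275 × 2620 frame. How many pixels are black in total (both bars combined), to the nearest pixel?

2.39:1 is wider than 5:4, so it spans the full width.
The video is 3275 / 2.390 ≈ 1370.2929 px tall.
Leftover height: 2620 − 1370.2929 = 1249.7071 px.
That's 1249.7071 × 3275 ≈ 4092791 black pixels.

4092791 pixels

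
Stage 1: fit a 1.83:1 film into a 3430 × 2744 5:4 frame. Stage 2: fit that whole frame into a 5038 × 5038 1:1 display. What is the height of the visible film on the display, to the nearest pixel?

2753 px

First fit — 1.83:1 into 3430×2744 spans the width: 3430.00 × 1874.32.
The 5:4 canvas is width-limited in 5038×5038, giving 5038.00 × 4030.40; scale factor 1.4688.
The film scales with it: height 1874.32 × 1.4688 ≈ 2753.01.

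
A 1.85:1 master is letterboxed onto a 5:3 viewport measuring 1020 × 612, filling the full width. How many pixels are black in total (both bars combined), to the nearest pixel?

The master is 1020 / 1.850 ≈ 551.3514 px tall.
612 − 551.3514 = 60.6486 px of bars.
That's 60.6486 × 1020 ≈ 61862 black pixels.

61862 pixels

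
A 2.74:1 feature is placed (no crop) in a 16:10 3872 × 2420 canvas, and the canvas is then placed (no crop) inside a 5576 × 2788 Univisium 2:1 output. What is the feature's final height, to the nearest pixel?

2.74:1 in 3872×2420: fills the width, so the feature is 3872.00 × 1413.14.
Second fit — the 16:10 canvas into 5576×2788 spans the height: 4460.80 × 2788.00 (×1.1521 from 3872×2420).
So the feature's height is 1413.14 × 1.1521 ≈ 1628.03.

1628 px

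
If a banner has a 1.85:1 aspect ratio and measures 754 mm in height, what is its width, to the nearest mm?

1395 mm

754 × 1.850 = 1394.90.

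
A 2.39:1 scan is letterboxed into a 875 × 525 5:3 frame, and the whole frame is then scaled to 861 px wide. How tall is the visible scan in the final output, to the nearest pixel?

360 px

At 875×525 the scan is width-limited, so height = 875 / 2.390 ≈ 366.11 px.
Scaling 875 → 861 is ×0.9840, so the height becomes 366.11 × 0.9840 ≈ 360.25 px.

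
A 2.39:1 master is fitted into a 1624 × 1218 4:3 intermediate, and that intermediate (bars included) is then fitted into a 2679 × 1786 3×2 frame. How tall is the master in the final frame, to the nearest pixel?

996 px

First fit — 2.39:1 into 1624×1218 spans the width: 1624.00 × 679.50.
4:3 in 2679×1786: fills the height, so the intermediate becomes 2381.33 × 1786.00 — a scale of ×1.4663.
The master scales with it: height 679.50 × 1.4663 ≈ 996.37.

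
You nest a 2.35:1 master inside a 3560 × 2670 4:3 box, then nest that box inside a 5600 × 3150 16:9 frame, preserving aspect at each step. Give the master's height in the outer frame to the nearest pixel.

Inside the 3560×2670 canvas the master is width-limited at 3560.00 × 1514.89.
The 4:3 canvas is height-limited in 5600×3150, giving 4200.00 × 3150.00; scale factor 1.1798.
So the master's height is 1514.89 × 1.1798 ≈ 1787.23.

1787 px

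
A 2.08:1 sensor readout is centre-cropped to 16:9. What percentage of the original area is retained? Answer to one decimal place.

16:9 is narrower than 2.08:1, so the crop keeps the full height and trims the width.
Fraction kept = (1.778)/(2.080) ≈ 85.47%.

85.5%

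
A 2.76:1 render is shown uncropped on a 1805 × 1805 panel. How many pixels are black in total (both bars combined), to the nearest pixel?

2.76:1 is wider than 1:1, so it spans the full width.
That makes the image 653.9855 px tall (1805 / 2.760).
Black = 1805 − 653.9855 = 1151.0145 px.
Bar area = 1151.0145 × 1805 ≈ 2077581 px.

2077581 pixels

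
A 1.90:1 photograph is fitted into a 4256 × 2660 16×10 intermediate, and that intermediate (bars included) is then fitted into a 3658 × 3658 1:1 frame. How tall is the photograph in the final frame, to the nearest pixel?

First fit — 1.90:1 into 4256×2660 spans the width: 4256.00 × 2240.00.
The 16×10 canvas is width-limited in 3658×3658, giving 3658.00 × 2286.25; scale factor 0.8595.
So the photograph's height is 2240.00 × 0.8595 ≈ 1925.26.

1925 px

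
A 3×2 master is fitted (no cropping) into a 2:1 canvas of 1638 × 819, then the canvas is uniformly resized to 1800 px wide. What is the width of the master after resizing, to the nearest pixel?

Fitted into 1638×819, the master spans the height; its width is 819 × 3/2 ≈ 1228.50 px.
Scaling 1638 → 1800 is ×1.0989, so the width becomes 1228.50 × 1.0989 ≈ 1350.00 px.

1350 px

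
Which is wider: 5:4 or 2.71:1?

2.71:1

5:4 = 1.25 and 2.71; 2.71 > 1.25.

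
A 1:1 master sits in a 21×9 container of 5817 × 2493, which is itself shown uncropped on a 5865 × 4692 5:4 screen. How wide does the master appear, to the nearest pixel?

2514 px

First fit — 1:1 into 5817×2493 spans the height: 2493.00 × 2493.00.
The 21×9 canvas is width-limited in 5865×4692, giving 5865.00 × 2513.57; scale factor 1.0083.
The master scales with it: width 2493.00 × 1.0083 ≈ 2513.57.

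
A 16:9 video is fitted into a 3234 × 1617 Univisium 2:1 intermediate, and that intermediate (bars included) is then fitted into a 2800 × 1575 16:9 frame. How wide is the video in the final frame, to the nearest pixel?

2489 px

Inside the 3234×1617 canvas the video is height-limited at 2874.67 × 1617.00.
Univisium 2:1 in 2800×1575: fills the width, so the intermediate becomes 2800.00 × 1400.00 — a scale of ×0.8658.
Applying the same ×0.8658: 2874.67 → 2488.89.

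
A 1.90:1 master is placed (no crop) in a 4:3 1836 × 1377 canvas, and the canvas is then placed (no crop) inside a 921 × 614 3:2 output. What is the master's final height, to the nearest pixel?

431 px

1.90:1 in 1836×1377: fills the width, so the master is 1836.00 × 966.32.
The 4:3 canvas is height-limited in 921×614, giving 818.67 × 614.00; scale factor 0.4459.
Applying the same ×0.4459: 966.32 → 430.88.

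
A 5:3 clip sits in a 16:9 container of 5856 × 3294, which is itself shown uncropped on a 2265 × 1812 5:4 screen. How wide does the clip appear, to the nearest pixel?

2123 px

5:3 in 5856×3294: fills the height, so the clip is 5490.00 × 3294.00.
Second fit — the 16:9 canvas into 2265×1812 spans the width: 2265.00 × 1274.06 (×0.3868 from 5856×3294).
Applying the same ×0.3868: 5490.00 → 2123.44.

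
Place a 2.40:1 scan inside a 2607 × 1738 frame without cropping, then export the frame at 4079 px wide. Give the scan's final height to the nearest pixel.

Fitted into 2607×1738, the scan spans the width; its height is 2607 / 2.400 ≈ 1086.25 px.
The frame scales by 4079/2607 = 1.5646; 1086.25 × 1.5646 ≈ 1699.58 px.

1700 px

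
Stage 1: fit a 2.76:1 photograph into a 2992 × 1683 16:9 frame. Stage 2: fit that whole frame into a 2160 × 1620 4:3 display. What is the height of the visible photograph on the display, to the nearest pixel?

Inside the 2992×1683 canvas the photograph is width-limited at 2992.00 × 1084.06.
The 16:9 canvas is width-limited in 2160×1620, giving 2160.00 × 1215.00; scale factor 0.7219.
The photograph scales with it: height 1084.06 × 0.7219 ≈ 782.61.

783 px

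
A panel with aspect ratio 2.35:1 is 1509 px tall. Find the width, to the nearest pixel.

3546 px

Width = 1509 × 2.350 = 3546.15.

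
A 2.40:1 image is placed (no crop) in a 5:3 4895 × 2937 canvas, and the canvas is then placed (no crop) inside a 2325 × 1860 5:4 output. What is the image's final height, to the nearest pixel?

969 px

2.40:1 in 4895×2937: fills the width, so the image is 4895.00 × 2039.58.
5:3 in 2325×1860: fills the width, so the intermediate becomes 2325.00 × 1395.00 — a scale of ×0.4750.
Applying the same ×0.4750: 2039.58 → 968.75.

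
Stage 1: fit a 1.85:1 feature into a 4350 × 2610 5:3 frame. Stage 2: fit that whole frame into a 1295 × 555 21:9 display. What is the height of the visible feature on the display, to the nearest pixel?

500 px

First fit — 1.85:1 into 4350×2610 spans the width: 4350.00 × 2351.35.
Second fit — the 5:3 canvas into 1295×555 spans the height: 925.00 × 555.00 (×0.2126 from 4350×2610).
The feature scales with it: height 2351.35 × 0.2126 ≈ 500.00.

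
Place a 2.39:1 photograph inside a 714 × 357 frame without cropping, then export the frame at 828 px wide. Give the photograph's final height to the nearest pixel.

Fitted into 714×357, the photograph spans the width; its height is 714 / 2.390 ≈ 298.74 px.
The frame scales by 828/714 = 1.1597; 298.74 × 1.1597 ≈ 346.44 px.

346 px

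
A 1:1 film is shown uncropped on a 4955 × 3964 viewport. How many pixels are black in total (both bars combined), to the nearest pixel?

3928324 pixels

1:1 is narrower than 5:4, so it spans the full height.
That makes the image 3964.0000 px wide (3964 × 1/1).
Leftover width: 4955 − 3964.0000 = 991.0000 px.
Bar area = 991.0000 × 3964 ≈ 3928324 px.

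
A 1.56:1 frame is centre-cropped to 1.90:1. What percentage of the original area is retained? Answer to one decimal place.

Going from 1.56:1 to 1.90:1 means cutting height while keeping width.
(1.560)/(1.900) ≈ 0.821 of the area survives.

82.1%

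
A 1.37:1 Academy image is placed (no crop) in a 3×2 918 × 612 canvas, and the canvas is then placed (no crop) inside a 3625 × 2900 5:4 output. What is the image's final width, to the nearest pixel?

3311 px

Inside the 918×612 canvas the image is height-limited at 838.44 × 612.00.
3×2 in 3625×2900: fills the width, so the intermediate becomes 3625.00 × 2416.67 — a scale of ×3.9488.
So the image's width is 838.44 × 3.9488 ≈ 3310.83.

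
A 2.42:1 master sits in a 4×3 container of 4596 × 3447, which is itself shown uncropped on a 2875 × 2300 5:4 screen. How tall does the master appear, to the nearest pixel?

1188 px

Inside the 4596×3447 canvas the master is width-limited at 4596.00 × 1899.17.
4×3 in 2875×2300: fills the width, so the intermediate becomes 2875.00 × 2156.25 — a scale of ×0.6255.
The master scales with it: height 1899.17 × 0.6255 ≈ 1188.02.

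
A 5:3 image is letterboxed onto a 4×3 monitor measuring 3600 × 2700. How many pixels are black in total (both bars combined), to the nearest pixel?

1944000 pixels

5:3 (1.667) > 4×3 (1.333), so the image fills the width.
The image is 3600 × 3/5 ≈ 2160.0000 px tall.
Black = 2700 − 2160.0000 = 540.0000 px.
Bar area = 540.0000 × 3600 ≈ 1944000 px.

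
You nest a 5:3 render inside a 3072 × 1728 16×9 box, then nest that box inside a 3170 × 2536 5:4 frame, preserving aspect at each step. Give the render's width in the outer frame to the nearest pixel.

5:3 in 3072×1728: fills the height, so the render is 2880.00 × 1728.00.
16×9 in 3170×2536: fills the width, so the intermediate becomes 3170.00 × 1783.12 — a scale of ×1.0319.
The render scales with it: width 2880.00 × 1.0319 ≈ 2971.88.

2972 px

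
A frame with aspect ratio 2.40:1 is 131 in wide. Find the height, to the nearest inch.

Height = 131 / 2.400 = 54.58.

55 in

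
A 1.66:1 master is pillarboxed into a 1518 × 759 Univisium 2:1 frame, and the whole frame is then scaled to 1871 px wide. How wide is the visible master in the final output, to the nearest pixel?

1553 px

Fitted into 1518×759, the master spans the height; its width is 759 × 1.660 ≈ 1259.94 px.
Resizing to 1871 px wide multiplies everything by 1.2325: 1259.94 → 1552.93 px.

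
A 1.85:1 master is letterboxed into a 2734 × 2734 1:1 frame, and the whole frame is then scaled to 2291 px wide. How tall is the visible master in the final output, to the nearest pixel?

1238 px

In the 2734×2734 frame the master fills the width: height = 2734 / 1.850 ≈ 1477.84 px.
Resizing to 2291 px wide multiplies everything by 0.8380: 1477.84 → 1238.38 px.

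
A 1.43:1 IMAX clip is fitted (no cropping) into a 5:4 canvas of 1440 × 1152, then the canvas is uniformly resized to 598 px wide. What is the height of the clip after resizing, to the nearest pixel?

418 px

Fitted into 1440×1152, the clip spans the width; its height is 1440 / 1.430 ≈ 1006.99 px.
Scaling 1440 → 598 is ×0.4153, so the height becomes 1006.99 × 0.4153 ≈ 418.18 px.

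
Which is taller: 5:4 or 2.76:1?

5:4

5:4 = 1.25 and 2.76; 2.76 > 1.25. The smaller width-to-height ratio is the taller frame.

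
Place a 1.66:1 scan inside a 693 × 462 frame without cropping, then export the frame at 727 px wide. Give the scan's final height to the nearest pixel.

438 px

Fitted into 693×462, the scan spans the width; its height is 693 / 1.660 ≈ 417.47 px.
Resizing to 727 px wide multiplies everything by 1.0491: 417.47 → 437.95 px.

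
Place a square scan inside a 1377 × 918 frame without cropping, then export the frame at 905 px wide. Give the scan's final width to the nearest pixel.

Fitted into 1377×918, the scan spans the height; its width is 918 × 1/1 ≈ 918.00 px.
Scaling 1377 → 905 is ×0.6572, so the width becomes 918.00 × 0.6572 ≈ 603.33 px.

603 px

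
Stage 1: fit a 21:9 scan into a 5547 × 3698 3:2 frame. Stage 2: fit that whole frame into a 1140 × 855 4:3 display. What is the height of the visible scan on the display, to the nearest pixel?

489 px

Inside the 5547×3698 canvas the scan is width-limited at 5547.00 × 2377.29.
The 3:2 canvas is width-limited in 1140×855, giving 1140.00 × 760.00; scale factor 0.2055.
Applying the same ×0.2055: 2377.29 → 488.57.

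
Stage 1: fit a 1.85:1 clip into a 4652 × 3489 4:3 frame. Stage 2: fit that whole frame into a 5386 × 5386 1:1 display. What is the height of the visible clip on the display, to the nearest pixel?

2911 px

First fit — 1.85:1 into 4652×3489 spans the width: 4652.00 × 2514.59.
Second fit — the 4:3 canvas into 5386×5386 spans the width: 5386.00 × 4039.50 (×1.1578 from 4652×3489).
Applying the same ×1.1578: 2514.59 → 2911.35.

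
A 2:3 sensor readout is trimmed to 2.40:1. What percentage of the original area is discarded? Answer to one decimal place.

The width stays; only height is cut (since 2.40:1 is wider than 2:3).
(0.667)/(2.400) ≈ 0.278 of the area survives, leaving 72.22% discarded.

72.2%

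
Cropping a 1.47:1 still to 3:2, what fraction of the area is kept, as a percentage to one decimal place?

Going from 1.47:1 to 3:2 means cutting height while keeping width.
(1.470)/(1.500) ≈ 0.980 of the area survives.

98.0%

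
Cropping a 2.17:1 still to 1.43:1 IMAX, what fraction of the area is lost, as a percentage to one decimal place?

34.1%

1.43:1 IMAX is narrower than 2.17:1, so the crop keeps the full height and trims the width.
Fraction kept = (1.430)/(2.170) ≈ 65.90%, so 34.10% is lost.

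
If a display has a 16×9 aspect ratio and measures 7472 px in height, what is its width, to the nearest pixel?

13284 px

At 16×9, 7472 / 9 × 16 ≈ 13283.56.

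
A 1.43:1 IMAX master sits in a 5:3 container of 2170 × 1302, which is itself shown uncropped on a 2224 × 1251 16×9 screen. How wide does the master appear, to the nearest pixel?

1789 px

First fit — 1.43:1 IMAX into 2170×1302 spans the height: 1861.86 × 1302.00.
The 5:3 canvas is height-limited in 2224×1251, giving 2085.00 × 1251.00; scale factor 0.9608.
Applying the same ×0.9608: 1861.86 → 1788.93.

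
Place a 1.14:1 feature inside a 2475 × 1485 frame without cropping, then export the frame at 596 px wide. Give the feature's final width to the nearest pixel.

In the 2475×1485 frame the feature fills the height: width = 1485 × 1.140 ≈ 1692.90 px.
The frame scales by 596/2475 = 0.2408; 1692.90 × 0.2408 ≈ 407.66 px.

408 px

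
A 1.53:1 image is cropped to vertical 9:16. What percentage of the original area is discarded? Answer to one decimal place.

vertical 9:16 is narrower than 1.53:1, so the crop keeps the full height and trims the width.
Fraction kept = (0.562)/(1.530) ≈ 36.76%, so 63.24% is lost.

63.2%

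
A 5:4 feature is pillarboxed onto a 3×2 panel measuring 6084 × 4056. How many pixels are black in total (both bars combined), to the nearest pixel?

4112784 pixels

5:4 (1.250) < 3×2 (1.500), so the feature fills the height.
The feature is 4056 × 5/4 ≈ 5070.0000 px wide.
6084 − 5070.0000 = 1014.0000 px of bars.
Across the 4056-px span: 1014.0000 × 4056 ≈ 4112784 px.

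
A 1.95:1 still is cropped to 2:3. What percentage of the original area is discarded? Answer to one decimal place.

2:3 is narrower than 1.95:1, so the crop keeps the full height and trims the width.
Fraction kept = (0.667)/(1.950) ≈ 34.19%, so 65.81% is lost.

65.8%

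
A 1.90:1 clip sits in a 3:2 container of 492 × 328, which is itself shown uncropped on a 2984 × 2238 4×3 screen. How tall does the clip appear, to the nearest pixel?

1.90:1 in 492×328: fills the width, so the clip is 492.00 × 258.95.
Second fit — the 3:2 canvas into 2984×2238 spans the width: 2984.00 × 1989.33 (×6.0650 from 492×328).
The clip scales with it: height 258.95 × 6.0650 ≈ 1570.53.

1571 px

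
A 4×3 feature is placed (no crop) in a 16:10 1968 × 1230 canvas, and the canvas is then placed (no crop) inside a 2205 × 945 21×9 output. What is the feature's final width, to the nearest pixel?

1260 px

4×3 in 1968×1230: fills the height, so the feature is 1640.00 × 1230.00.
16:10 in 2205×945: fills the height, so the intermediate becomes 1512.00 × 945.00 — a scale of ×0.7683.
So the feature's width is 1640.00 × 0.7683 ≈ 1260.00.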